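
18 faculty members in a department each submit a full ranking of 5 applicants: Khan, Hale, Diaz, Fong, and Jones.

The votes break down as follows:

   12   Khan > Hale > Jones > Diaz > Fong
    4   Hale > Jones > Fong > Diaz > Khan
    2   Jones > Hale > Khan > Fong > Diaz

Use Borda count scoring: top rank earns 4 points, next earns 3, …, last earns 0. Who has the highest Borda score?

Borda scores:
  Khan: 12·4 + 4·0 + 2·2 = 52
  Hale: 12·3 + 4·4 + 2·3 = 58
  Diaz: 12·1 + 4·1 + 2·0 = 16
  Fong: 12·0 + 4·2 + 2·1 = 10
  Jones: 12·2 + 4·3 + 2·4 = 44
Hale has the highest total.

Hale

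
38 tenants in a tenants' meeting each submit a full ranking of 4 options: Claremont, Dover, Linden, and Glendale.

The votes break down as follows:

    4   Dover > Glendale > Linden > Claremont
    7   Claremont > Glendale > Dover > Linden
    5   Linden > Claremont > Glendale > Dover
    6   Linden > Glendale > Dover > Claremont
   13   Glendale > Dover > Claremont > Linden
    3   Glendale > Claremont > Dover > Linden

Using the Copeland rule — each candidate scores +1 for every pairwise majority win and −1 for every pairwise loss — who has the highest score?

Pairwise results:
  Claremont vs Dover: Dover wins 23–15.
  Claremont vs Linden: Claremont wins 23–15.
  Claremont vs Glendale: Glendale wins 26–12.
  Dover vs Linden: Dover wins 27–11.
  Dover vs Glendale: Glendale wins 34–4.
  Linden vs Glendale: Glendale wins 27–11.
Copeland scores (wins − losses):
  Claremont: 1 − 2 = -1
  Dover: 2 − 1 = 1
  Linden: 0 − 3 = -3
  Glendale: 3 − 0 = 3
Glendale has the best Copeland score.

Glendale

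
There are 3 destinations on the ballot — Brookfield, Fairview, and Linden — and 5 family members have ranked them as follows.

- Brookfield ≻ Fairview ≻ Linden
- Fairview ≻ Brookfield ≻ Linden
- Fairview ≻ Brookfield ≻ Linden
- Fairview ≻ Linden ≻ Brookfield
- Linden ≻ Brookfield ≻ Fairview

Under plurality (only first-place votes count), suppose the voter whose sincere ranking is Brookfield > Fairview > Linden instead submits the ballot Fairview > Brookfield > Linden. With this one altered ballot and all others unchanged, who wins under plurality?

Fairview

First-place totals with the altered ballot: Brookfield 0, Fairview 4, Linden 1.
The winner is unchanged: still Fairview.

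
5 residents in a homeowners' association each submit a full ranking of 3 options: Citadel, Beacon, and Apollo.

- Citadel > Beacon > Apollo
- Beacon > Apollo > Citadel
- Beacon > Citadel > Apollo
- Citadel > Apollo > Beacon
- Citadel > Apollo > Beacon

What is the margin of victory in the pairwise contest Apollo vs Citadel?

3

Ballots ranking Apollo above Citadel: 1.
Ballots ranking Citadel above Apollo: 4.
Citadel wins 4–1, a margin of 3.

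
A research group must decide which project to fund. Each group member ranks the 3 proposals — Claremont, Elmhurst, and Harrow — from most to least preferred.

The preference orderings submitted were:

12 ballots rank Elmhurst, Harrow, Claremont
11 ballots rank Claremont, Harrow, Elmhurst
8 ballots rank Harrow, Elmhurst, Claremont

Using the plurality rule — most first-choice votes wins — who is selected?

Elmhurst

First-place vote totals:
  Claremont: 11
  Elmhurst: 12
  Harrow: 8
Elmhurst has the most first-place votes.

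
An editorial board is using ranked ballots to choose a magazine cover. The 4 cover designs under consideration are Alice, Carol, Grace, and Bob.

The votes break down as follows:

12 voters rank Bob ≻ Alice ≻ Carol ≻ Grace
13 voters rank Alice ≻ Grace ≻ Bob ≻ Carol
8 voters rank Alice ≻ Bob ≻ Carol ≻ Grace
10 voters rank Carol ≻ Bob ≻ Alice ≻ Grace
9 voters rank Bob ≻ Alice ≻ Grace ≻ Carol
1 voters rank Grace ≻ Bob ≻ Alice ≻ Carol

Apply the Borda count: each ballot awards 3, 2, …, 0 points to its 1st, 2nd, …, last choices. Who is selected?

Borda scores:
  Alice: 12·2 + 13·3 + 8·3 + 10·1 + 9·2 + 1 = 116
  Carol: 12·1 + 13·0 + 8·1 + 10·3 + 9·0 + 0 = 50
  Grace: 12·0 + 13·2 + 8·0 + 10·0 + 9·1 + 3 = 38
  Bob: 12·3 + 13·1 + 8·2 + 10·2 + 9·3 + 2 = 114
Alice has the highest total.

Alice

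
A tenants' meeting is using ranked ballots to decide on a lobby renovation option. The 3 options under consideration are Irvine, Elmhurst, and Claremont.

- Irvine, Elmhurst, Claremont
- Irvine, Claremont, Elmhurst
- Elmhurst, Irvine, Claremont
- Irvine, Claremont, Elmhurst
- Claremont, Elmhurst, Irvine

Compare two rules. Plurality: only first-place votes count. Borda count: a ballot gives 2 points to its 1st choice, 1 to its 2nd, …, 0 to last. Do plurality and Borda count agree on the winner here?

Yes

Plurality first-place counts: Irvine 3, Elmhurst 1, Claremont 1 → Irvine.
Borda totals: Irvine 7, Elmhurst 4, Claremont 4 → Irvine.
The two rules agree on Irvine.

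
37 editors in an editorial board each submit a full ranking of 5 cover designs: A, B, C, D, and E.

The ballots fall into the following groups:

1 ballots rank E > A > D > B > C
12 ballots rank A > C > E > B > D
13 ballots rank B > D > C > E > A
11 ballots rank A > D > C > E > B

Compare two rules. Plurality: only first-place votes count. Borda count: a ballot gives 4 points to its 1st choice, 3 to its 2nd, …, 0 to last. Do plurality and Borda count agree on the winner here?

Plurality first-place counts: A 23, B 13, C 0, D 0, E 1 → A.
Borda totals: A 95, B 65, C 84, D 74, E 52 → A.
The two rules agree on A.

Yes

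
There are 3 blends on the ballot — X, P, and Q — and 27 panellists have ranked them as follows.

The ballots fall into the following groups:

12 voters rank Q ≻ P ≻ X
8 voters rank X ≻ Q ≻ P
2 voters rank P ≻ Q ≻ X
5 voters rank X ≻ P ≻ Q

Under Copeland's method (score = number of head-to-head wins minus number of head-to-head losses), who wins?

Pairwise results:
  X vs P: P wins 14–13.
  X vs Q: Q wins 14–13.
  P vs Q: Q wins 20–7.
Copeland scores (wins − losses):
  X: 0 − 2 = -2
  P: 1 − 1 = 0
  Q: 2 − 0 = 2
Q has the best Copeland score.

Q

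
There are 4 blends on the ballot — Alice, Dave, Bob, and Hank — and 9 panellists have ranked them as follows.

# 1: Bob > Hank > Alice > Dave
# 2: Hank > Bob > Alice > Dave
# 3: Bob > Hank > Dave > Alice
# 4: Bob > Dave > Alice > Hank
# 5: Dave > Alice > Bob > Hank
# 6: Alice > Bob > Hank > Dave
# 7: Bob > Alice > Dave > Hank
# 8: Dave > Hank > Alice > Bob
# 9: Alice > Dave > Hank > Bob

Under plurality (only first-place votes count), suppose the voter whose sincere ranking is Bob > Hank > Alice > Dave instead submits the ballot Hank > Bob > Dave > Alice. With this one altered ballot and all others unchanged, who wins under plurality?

First-place totals with the altered ballot: Alice 2, Dave 2, Bob 3, Hank 2.
The winner is unchanged: still Bob.

Bob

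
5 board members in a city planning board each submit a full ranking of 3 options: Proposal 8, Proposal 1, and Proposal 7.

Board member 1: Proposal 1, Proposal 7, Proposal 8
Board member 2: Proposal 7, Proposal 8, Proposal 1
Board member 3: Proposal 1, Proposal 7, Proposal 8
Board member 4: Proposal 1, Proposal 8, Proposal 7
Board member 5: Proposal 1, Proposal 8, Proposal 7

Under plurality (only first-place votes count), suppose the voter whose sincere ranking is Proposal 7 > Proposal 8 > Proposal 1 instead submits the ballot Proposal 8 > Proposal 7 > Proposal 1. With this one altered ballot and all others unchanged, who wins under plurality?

First-place totals with the altered ballot: Proposal 8 1, Proposal 1 4, Proposal 7 0.
The winner is unchanged: still Proposal 1.

Proposal 1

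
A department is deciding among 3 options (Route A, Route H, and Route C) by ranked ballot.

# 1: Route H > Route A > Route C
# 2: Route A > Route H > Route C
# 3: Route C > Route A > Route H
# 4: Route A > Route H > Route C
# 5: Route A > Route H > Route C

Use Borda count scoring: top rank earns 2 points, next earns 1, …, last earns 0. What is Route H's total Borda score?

5

Borda scores:
  Route A: 1 + 2 + 1 + 2 + 2 = 8
  Route H: 2 + 1 + 0 + 1 + 1 = 5
  Route C: 0 + 0 + 2 + 0 + 0 = 2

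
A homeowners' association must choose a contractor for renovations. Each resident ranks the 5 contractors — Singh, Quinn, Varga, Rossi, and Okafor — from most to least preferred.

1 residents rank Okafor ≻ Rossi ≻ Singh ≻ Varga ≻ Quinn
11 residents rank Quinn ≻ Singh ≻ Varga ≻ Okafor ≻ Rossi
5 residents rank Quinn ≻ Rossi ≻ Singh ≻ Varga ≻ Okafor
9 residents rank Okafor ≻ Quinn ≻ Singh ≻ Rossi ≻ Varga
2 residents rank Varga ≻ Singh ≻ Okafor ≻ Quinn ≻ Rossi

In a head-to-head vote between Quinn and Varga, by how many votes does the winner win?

Ballots ranking Quinn above Varga: 11+5+9 = 25.
Ballots ranking Varga above Quinn: 1+2 = 3.
Quinn wins 25–3, a margin of 22.

22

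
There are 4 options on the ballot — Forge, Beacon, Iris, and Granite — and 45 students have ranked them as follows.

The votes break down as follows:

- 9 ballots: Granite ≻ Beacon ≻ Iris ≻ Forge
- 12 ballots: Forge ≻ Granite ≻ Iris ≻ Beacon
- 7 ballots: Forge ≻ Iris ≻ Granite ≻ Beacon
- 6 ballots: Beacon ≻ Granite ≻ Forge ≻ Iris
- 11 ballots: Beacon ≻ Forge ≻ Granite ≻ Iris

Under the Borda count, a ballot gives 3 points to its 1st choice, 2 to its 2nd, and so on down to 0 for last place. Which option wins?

Forge

Borda scores:
  Forge: 9·0 + 12·3 + 7·3 + 6·1 + 11·2 = 85
  Beacon: 9·2 + 12·0 + 7·0 + 6·3 + 11·3 = 69
  Iris: 9·1 + 12·1 + 7·2 + 6·0 + 11·0 = 35
  Granite: 9·3 + 12·2 + 7·1 + 6·2 + 11·1 = 81
Forge has the highest total.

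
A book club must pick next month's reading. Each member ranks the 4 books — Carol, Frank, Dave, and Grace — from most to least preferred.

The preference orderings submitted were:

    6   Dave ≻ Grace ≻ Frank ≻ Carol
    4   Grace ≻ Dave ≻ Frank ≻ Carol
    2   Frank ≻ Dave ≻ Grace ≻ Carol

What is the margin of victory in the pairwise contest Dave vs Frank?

Ballots ranking Dave above Frank: 6+4 = 10.
Ballots ranking Frank above Dave: 2.
Dave wins 10–2, a margin of 8.

8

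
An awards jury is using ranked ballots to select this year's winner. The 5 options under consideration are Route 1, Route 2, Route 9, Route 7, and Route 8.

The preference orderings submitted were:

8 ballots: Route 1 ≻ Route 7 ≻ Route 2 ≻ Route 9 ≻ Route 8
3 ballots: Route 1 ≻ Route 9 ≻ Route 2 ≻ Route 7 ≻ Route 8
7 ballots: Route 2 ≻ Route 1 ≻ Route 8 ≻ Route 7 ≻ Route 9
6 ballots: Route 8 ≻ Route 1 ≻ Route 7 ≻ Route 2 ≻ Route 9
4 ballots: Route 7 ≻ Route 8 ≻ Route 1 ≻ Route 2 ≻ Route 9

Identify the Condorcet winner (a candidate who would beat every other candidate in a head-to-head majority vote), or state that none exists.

Route 1

Head-to-head results (28 voters total):
Route 1 vs Route 2: Route 1 wins 21–7.
Route 1 vs Route 9: Route 1 wins 28–0.
Route 1 vs Route 7: Route 1 wins 24–4.
Route 1 vs Route 8: Route 1 wins 18–10.
Route 2 vs Route 9: Route 2 wins 25–3.
Route 2 vs Route 7: Route 7 wins 18–10.
Route 2 vs Route 8: Route 2 wins 18–10.
Route 9 vs Route 7: Route 7 wins 25–3.
Route 9 vs Route 8: Route 8 wins 17–11.
Route 7 vs Route 8: Route 7 wins 15–13.
Route 1 beats each rival — Route 2 (21–7), Route 9 (28–0), Route 7 (24–4), Route 8 (18–10) — so Route 1 is the Condorcet winner.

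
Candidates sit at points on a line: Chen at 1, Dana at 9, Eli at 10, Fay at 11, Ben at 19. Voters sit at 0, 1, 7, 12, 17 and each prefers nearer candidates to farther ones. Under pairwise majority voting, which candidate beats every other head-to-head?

With single-peaked preferences on a line, the Condorcet winner is the candidate closest to the median voter.
The median voter (position 7) is closest to Dana at 9.
Check: Dana vs Eli — voters closer to Dana: 3 of 5.

Dana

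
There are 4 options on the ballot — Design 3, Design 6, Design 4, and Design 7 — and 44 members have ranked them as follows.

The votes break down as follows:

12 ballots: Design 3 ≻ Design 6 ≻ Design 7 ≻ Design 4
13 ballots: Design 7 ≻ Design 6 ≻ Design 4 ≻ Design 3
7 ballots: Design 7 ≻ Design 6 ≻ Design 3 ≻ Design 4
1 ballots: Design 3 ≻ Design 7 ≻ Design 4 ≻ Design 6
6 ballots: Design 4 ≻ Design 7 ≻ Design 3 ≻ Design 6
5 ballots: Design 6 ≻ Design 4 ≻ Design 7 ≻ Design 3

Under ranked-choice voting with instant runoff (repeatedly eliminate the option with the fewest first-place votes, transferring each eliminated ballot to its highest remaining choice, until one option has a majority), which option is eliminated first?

Design 6

Round 1: Design 7 20, Design 3 13, Design 4 6, Design 6 5. Design 6 has the fewest and is eliminated.
Round 2: Design 7 20, Design 3 13, Design 4 11. Design 4 has the fewest and is eliminated.
Round 3: Design 7 31, Design 3 13. Design 7 has a majority.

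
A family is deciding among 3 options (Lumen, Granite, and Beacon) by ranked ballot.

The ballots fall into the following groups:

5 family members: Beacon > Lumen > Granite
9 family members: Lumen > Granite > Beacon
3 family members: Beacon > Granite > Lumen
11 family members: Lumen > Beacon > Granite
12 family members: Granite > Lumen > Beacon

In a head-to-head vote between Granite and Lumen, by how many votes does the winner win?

Ballots ranking Granite above Lumen: 3+12 = 15.
Ballots ranking Lumen above Granite: 5+9+11 = 25.
Lumen wins 25–15, a margin of 10.

10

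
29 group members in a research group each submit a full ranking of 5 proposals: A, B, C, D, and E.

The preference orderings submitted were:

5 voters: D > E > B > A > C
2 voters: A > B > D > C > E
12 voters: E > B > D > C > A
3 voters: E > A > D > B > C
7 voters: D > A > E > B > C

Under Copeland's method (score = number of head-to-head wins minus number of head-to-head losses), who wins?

Pairwise results:
  A vs B: B wins 17–12.
  A vs C: A wins 17–12.
  A vs D: D wins 24–5.
  A vs E: E wins 20–9.
  B vs C: B wins 29–0.
  B vs D: D wins 15–14.
  B vs E: E wins 27–2.
  C vs D: D wins 29–0.
  C vs E: E wins 27–2.
  D vs E: E wins 15–14.
Copeland scores (wins − losses):
  A: 1 − 3 = -2
  B: 2 − 2 = 0
  C: 0 − 4 = -4
  D: 3 − 1 = 2
  E: 4 − 0 = 4
E has the best Copeland score.

E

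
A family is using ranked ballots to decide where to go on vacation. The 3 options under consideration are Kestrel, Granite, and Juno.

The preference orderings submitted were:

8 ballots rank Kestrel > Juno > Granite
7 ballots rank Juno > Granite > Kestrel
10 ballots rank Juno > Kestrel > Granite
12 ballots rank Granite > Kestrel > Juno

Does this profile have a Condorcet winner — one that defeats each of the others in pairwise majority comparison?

Head-to-head results (37 voters total):
Kestrel vs Granite: Granite wins 19–18.
Kestrel vs Juno: Kestrel wins 20–17.
Granite vs Juno: Juno wins 25–12.
No candidate beats all others: Kestrel beats Juno beats Granite beats Kestrel, a majority cycle.

No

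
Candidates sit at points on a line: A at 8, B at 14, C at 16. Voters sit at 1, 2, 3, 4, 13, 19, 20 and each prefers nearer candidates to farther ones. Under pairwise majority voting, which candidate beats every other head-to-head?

With single-peaked preferences on a line, the Condorcet winner is the candidate closest to the median voter.
The median voter (position 4) is closest to A at 8.
Check: A vs B — voters closer to A: 4 of 7.

A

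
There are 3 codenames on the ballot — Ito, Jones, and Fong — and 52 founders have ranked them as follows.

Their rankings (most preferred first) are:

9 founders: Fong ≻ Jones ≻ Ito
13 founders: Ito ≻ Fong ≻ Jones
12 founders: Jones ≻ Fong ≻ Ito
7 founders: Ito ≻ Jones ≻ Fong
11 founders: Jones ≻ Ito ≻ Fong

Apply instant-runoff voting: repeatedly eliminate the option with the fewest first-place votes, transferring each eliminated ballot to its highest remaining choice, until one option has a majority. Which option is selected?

Jones

Round 1: Jones 23, Ito 20, Fong 9. Fong has the fewest and is eliminated.
Round 2: Jones 32, Ito 20. Jones has a majority.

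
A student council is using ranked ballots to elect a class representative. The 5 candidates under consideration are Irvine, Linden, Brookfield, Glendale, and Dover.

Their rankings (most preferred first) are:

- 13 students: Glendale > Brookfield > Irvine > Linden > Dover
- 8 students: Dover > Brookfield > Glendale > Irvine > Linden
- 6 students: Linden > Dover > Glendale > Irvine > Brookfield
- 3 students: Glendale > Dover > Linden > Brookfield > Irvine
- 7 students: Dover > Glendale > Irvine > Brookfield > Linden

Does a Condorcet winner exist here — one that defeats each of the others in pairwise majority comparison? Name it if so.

There is no Condorcet winner

Head-to-head results (37 voters total):
Irvine vs Linden: Irvine wins 28–9.
Irvine vs Brookfield: Brookfield wins 24–13.
Irvine vs Glendale: Glendale wins 37–0.
Irvine vs Dover: Dover wins 24–13.
Linden vs Brookfield: Brookfield wins 28–9.
Linden vs Glendale: Glendale wins 31–6.
Linden vs Dover: Linden wins 19–18.
Brookfield vs Glendale: Glendale wins 29–8.
Brookfield vs Dover: Dover wins 24–13.
Glendale vs Dover: Dover wins 21–16.
No candidate beats all others: Irvine beats Linden beats Dover beats Irvine, a majority cycle.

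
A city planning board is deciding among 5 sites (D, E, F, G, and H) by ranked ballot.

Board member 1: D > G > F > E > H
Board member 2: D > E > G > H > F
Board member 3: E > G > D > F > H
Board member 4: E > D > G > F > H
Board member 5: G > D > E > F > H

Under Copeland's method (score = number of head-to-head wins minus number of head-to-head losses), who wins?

D

Pairwise results:
  D vs E: D wins 3–2.
  D vs F: D wins 5–0.
  D vs G: D wins 3–2.
  D vs H: D wins 5–0.
  E vs F: E wins 4–1.
  E vs G: E wins 3–2.
  E vs H: E wins 5–0.
  F vs G: G wins 5–0.
  F vs H: F wins 4–1.
  G vs H: G wins 5–0.
Copeland scores (wins − losses):
  D: 4 − 0 = 4
  E: 3 − 1 = 2
  F: 1 − 3 = -2
  G: 2 − 2 = 0
  H: 0 − 4 = -4
D has the best Copeland score.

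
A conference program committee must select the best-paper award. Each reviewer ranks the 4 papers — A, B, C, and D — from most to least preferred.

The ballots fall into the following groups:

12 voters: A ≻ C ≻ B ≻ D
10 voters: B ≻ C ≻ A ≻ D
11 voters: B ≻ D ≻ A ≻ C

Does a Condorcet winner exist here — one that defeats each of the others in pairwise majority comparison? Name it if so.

B

Head-to-head results (33 voters total):
A vs B: B wins 21–12.
A vs C: A wins 23–10.
A vs D: A wins 22–11.
B vs C: B wins 21–12.
B vs D: B wins 33–0.
C vs D: C wins 22–11.
B beats each rival — A (21–12), C (21–12), D (33–0) — so B is the Condorcet winner.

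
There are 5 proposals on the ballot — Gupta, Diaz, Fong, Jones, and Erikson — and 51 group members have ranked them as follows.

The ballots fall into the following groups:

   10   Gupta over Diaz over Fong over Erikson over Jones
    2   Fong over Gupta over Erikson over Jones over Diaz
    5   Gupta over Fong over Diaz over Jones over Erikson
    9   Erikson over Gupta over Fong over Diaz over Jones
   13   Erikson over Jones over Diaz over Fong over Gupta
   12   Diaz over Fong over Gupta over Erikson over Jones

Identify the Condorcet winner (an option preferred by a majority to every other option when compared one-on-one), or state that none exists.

None — there is no Condorcet winner

Head-to-head results (51 voters total):
Gupta vs Diaz: Gupta wins 26–25.
Gupta vs Fong: Fong wins 27–24.
Gupta vs Jones: Gupta wins 38–13.
Gupta vs Erikson: Gupta wins 29–22.
Diaz vs Fong: Diaz wins 35–16.
Diaz vs Jones: Diaz wins 36–15.
Diaz vs Erikson: Diaz wins 27–24.
Fong vs Jones: Fong wins 38–13.
Fong vs Erikson: Fong wins 29–22.
Jones vs Erikson: Erikson wins 46–5.
No candidate beats all others: Gupta beats Diaz beats Fong beats Gupta, a majority cycle.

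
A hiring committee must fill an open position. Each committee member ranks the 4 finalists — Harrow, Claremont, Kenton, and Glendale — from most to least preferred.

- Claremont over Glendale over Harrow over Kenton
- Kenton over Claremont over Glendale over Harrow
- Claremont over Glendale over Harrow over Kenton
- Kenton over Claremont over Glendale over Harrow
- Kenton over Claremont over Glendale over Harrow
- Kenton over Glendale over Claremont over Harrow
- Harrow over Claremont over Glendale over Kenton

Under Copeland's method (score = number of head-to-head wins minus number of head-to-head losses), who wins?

Kenton

Pairwise results:
  Harrow vs Claremont: Claremont wins 6–1.
  Harrow vs Kenton: Kenton wins 4–3.
  Harrow vs Glendale: Glendale wins 6–1.
  Claremont vs Kenton: Kenton wins 4–3.
  Claremont vs Glendale: Claremont wins 6–1.
  Kenton vs Glendale: Kenton wins 4–3.
Copeland scores (wins − losses):
  Harrow: 0 − 3 = -3
  Claremont: 2 − 1 = 1
  Kenton: 3 − 0 = 3
  Glendale: 1 − 2 = -1
Kenton has the best Copeland score.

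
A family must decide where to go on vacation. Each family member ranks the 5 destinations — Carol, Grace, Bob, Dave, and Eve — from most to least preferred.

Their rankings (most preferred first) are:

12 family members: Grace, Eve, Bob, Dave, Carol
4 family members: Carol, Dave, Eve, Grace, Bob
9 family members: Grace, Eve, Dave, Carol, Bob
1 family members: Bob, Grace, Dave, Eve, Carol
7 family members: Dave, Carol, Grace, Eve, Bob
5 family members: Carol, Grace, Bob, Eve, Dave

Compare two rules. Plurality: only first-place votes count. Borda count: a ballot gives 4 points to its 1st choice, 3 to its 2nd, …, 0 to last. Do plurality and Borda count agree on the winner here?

Yes

Plurality first-place counts: Carol 9, Grace 21, Bob 1, Dave 7, Eve 0 → Grace.
Borda totals: Carol 66, Grace 120, Bob 38, Dave 72, Eve 84 → Grace.
The two rules agree on Grace.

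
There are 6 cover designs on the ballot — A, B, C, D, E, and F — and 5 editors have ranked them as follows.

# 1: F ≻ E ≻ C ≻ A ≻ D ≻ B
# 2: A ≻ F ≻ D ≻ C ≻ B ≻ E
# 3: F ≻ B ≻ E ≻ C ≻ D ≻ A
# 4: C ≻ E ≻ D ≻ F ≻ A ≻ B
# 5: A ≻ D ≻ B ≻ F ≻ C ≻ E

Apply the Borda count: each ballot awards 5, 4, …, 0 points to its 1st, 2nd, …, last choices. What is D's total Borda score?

Borda scores:
  A: 2 + 5 + 0 + 1 + 5 = 13
  B: 0 + 1 + 4 + 0 + 3 = 8
  C: 3 + 2 + 2 + 5 + 1 = 13
  D: 1 + 3 + 1 + 3 + 4 = 12
  E: 4 + 0 + 3 + 4 + 0 = 11
  F: 5 + 4 + 5 + 2 + 2 = 18

12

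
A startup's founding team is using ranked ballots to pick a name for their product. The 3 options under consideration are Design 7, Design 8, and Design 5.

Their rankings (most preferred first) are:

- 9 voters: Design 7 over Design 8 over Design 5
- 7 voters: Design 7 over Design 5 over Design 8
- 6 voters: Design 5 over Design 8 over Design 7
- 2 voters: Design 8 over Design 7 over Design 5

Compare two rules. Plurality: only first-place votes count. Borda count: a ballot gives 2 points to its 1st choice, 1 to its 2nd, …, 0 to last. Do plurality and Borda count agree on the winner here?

Yes

Plurality first-place counts: Design 7 16, Design 8 2, Design 5 6 → Design 7.
Borda totals: Design 7 34, Design 8 19, Design 5 19 → Design 7.
The two rules agree on Design 7.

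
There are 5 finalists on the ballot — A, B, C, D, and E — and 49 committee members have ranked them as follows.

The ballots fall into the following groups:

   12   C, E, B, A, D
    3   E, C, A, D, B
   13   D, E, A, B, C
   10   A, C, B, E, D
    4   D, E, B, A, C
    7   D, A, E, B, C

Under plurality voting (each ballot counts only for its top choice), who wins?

First-place vote totals:
  A: 10
  B: 0
  C: 12
  D: 24
  E: 3
D has the most first-place votes.

D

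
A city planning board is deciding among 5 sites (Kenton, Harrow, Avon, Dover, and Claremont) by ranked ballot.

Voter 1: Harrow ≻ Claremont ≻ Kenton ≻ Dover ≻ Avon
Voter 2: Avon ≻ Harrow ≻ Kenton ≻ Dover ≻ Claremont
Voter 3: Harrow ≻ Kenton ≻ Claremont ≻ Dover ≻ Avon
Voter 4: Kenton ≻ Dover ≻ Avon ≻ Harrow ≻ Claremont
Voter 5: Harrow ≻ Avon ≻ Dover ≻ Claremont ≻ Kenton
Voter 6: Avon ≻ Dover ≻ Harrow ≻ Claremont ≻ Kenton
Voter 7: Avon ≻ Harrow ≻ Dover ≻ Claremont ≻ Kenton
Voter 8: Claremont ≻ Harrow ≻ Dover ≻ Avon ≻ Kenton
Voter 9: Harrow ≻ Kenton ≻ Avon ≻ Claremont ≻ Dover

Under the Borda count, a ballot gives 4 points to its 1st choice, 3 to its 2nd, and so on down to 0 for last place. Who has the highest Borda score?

Harrow

Borda scores:
  Kenton: 2 + 2 + 3 + 4 + 0 + 0 + 0 + 0 + 3 = 14
  Harrow: 4 + 3 + 4 + 1 + 4 + 2 + 3 + 3 + 4 = 28
  Avon: 0 + 4 + 0 + 2 + 3 + 4 + 4 + 1 + 2 = 20
  Dover: 1 + 1 + 1 + 3 + 2 + 3 + 2 + 2 + 0 = 15
  Claremont: 3 + 0 + 2 + 0 + 1 + 1 + 1 + 4 + 1 = 13
Harrow has the highest total.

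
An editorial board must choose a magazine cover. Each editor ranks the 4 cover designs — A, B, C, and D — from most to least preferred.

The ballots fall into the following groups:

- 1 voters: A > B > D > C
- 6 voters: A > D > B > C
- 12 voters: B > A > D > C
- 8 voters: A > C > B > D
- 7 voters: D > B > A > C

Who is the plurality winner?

First-place vote totals:
  A: 15
  B: 12
  C: 0
  D: 7
A has the most first-place votes.

A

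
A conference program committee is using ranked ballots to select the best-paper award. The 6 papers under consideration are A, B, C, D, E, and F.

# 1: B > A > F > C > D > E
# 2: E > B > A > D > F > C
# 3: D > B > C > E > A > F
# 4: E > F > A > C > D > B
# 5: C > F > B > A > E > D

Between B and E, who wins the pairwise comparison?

B

Ballots ranking B above E: 3.
Ballots ranking E above B: 2.
B wins the head-to-head, 3–2.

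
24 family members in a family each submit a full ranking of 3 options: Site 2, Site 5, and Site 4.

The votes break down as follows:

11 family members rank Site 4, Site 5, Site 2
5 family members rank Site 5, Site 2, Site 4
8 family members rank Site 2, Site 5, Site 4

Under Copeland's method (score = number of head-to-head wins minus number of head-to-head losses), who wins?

Pairwise results:
  Site 2 vs Site 5: Site 5 wins 16–8.
  Site 2 vs Site 4: Site 2 wins 13–11.
  Site 5 vs Site 4: Site 5 wins 13–11.
Copeland scores (wins − losses):
  Site 2: 1 − 1 = 0
  Site 5: 2 − 0 = 2
  Site 4: 0 − 2 = -2
Site 5 has the best Copeland score.

Site 5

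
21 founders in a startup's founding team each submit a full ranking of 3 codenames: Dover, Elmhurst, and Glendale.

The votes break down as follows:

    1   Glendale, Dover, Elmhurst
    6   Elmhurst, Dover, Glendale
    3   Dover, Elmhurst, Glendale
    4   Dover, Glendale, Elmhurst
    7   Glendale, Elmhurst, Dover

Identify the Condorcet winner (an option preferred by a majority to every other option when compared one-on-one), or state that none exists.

Head-to-head results (21 voters total):
Dover vs Elmhurst: Elmhurst wins 13–8.
Dover vs Glendale: Dover wins 13–8.
Elmhurst vs Glendale: Glendale wins 12–9.
No candidate beats all others: Dover beats Glendale beats Elmhurst beats Dover, a majority cycle.

There is no Condorcet winner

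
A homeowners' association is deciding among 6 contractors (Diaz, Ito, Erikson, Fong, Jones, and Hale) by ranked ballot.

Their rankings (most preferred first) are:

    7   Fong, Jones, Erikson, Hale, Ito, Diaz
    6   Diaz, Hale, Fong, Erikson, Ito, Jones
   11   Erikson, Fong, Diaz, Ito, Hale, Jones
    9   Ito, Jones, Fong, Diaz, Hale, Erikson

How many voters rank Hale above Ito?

13

Ballots ranking Hale above Ito: 7+6 = 13.
Ballots ranking Ito above Hale: 11+9 = 20.
So 13 of 33 voters prefer Hale to Ito.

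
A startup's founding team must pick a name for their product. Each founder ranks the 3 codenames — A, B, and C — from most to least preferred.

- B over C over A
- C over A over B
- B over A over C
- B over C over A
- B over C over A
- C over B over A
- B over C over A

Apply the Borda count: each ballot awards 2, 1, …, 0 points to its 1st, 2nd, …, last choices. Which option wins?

B

Borda scores:
  A: 0 + 1 + 1 + 0 + 0 + 0 + 0 = 2
  B: 2 + 0 + 2 + 2 + 2 + 1 + 2 = 11
  C: 1 + 2 + 0 + 1 + 1 + 2 + 1 = 8
B has the highest total.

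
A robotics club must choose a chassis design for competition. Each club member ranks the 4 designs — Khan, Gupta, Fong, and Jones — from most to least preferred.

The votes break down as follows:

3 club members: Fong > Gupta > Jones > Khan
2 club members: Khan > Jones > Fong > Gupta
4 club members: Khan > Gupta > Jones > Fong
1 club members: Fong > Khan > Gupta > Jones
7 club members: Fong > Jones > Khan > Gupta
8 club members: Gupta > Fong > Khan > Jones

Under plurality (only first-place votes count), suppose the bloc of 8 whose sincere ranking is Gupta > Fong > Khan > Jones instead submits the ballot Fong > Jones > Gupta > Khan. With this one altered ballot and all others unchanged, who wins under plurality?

Fong

First-place totals with the altered ballot: Khan 6, Gupta 0, Fong 19, Jones 0.
The winner is unchanged: still Fong.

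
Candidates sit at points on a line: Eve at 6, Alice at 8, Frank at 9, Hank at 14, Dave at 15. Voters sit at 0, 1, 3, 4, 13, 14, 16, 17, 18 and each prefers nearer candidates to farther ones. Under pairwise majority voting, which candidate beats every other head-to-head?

Hank

With single-peaked preferences on a line, the Condorcet winner is the candidate closest to the median voter.
The median voter (position 13) is closest to Hank at 14.
Check: Hank vs Eve — voters closer to Hank: 5 of 9.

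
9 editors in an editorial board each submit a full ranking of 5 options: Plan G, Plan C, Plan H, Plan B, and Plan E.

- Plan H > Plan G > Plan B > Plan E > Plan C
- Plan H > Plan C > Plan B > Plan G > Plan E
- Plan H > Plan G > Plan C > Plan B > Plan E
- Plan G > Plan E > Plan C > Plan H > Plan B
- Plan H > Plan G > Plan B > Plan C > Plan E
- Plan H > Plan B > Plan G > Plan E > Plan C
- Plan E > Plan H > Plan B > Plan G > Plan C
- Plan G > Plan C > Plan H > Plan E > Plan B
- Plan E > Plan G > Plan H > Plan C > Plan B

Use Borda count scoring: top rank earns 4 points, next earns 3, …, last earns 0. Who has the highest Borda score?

Borda scores:
  Plan G: 3 + 1 + 3 + 4 + 3 + 2 + 1 + 4 + 3 = 24
  Plan C: 0 + 3 + 2 + 2 + 1 + 0 + 0 + 3 + 1 = 12
  Plan H: 4 + 4 + 4 + 1 + 4 + 4 + 3 + 2 + 2 = 28
  Plan B: 2 + 2 + 1 + 0 + 2 + 3 + 2 + 0 + 0 = 12
  Plan E: 1 + 0 + 0 + 3 + 0 + 1 + 4 + 1 + 4 = 14
Plan H has the highest total.

Plan H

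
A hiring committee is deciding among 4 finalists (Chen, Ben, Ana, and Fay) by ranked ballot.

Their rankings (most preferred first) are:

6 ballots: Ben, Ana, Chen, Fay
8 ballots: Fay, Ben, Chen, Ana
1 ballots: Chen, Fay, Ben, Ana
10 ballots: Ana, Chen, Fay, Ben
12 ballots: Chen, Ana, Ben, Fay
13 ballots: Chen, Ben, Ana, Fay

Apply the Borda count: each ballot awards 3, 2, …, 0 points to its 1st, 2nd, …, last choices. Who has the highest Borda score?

Borda scores:
  Chen: 6·1 + 8·1 + 3 + 10·2 + 12·3 + 13·3 = 112
  Ben: 6·3 + 8·2 + 1 + 10·0 + 12·1 + 13·2 = 73
  Ana: 6·2 + 8·0 + 0 + 10·3 + 12·2 + 13·1 = 79
  Fay: 6·0 + 8·3 + 2 + 10·1 + 12·0 + 13·0 = 36
Chen has the highest total.

Chen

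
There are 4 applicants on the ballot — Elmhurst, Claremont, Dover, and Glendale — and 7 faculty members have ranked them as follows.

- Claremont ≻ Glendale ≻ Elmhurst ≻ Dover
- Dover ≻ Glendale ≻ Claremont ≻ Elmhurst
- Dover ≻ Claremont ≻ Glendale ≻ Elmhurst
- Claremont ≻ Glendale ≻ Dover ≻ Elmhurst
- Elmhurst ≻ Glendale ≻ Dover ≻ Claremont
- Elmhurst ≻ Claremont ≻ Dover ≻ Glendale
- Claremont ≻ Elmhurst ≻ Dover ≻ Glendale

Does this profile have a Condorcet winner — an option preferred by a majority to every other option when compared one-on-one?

Yes

Head-to-head results (7 voters total):
Elmhurst vs Claremont: Claremont wins 5–2.
Elmhurst vs Dover: Elmhurst wins 4–3.
Elmhurst vs Glendale: Glendale wins 4–3.
Claremont vs Dover: Claremont wins 4–3.
Claremont vs Glendale: Claremont wins 5–2.
Dover vs Glendale: Dover wins 4–3.
Claremont beats each rival — Elmhurst (5–2), Dover (4–3), Glendale (5–2) — so Claremont is the Condorcet winner.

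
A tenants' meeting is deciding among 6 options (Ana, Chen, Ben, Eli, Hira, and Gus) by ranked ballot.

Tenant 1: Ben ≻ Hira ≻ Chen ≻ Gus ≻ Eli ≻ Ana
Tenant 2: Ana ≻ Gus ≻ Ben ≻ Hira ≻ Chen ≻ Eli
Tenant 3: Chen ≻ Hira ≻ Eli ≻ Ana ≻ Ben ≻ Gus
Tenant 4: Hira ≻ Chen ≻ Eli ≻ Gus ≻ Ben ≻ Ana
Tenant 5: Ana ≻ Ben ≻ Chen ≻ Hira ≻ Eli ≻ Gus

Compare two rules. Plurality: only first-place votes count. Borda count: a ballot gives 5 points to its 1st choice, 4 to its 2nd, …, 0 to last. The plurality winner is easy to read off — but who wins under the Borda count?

Plurality first-place counts: Ana 2, Chen 1, Ben 1, Eli 0, Hira 1, Gus 0 → Ana.
Borda totals: Ana 12, Chen 16, Ben 14, Eli 8, Hira 17, Gus 8 → Hira.

Hira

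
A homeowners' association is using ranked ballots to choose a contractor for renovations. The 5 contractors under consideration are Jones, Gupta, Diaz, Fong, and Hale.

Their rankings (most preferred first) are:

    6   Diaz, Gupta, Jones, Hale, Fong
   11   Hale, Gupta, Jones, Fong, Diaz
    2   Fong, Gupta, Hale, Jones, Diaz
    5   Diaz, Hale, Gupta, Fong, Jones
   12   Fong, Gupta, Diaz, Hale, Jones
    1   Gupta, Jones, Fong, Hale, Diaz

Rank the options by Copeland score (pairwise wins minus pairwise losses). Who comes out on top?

Pairwise results:
  Jones vs Gupta: Gupta wins 37–0.
  Jones vs Diaz: Diaz wins 23–14.
  Jones vs Fong: Fong wins 19–18.
  Jones vs Hale: Hale wins 30–7.
  Gupta vs Diaz: Gupta wins 26–11.
  Gupta vs Fong: Gupta wins 23–14.
  Gupta vs Hale: Gupta wins 21–16.
  Diaz vs Fong: Fong wins 26–11.
  Diaz vs Hale: Diaz wins 23–14.
  Fong vs Hale: Hale wins 22–15.
Copeland scores (wins − losses):
  Jones: 0 − 4 = -4
  Gupta: 4 − 0 = 4
  Diaz: 2 − 2 = 0
  Fong: 2 − 2 = 0
  Hale: 2 − 2 = 0
Gupta has the best Copeland score.

Gupta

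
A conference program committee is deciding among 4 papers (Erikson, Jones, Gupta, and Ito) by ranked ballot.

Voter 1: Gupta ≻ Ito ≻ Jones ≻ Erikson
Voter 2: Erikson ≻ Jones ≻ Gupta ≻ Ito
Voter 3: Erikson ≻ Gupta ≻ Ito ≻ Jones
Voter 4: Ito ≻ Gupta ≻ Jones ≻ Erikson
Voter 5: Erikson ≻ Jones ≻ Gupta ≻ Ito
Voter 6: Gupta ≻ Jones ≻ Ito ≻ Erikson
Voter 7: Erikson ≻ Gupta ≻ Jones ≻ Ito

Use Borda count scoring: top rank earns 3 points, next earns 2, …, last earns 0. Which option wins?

Gupta

Borda scores:
  Erikson: 0 + 3 + 3 + 0 + 3 + 0 + 3 = 12
  Jones: 1 + 2 + 0 + 1 + 2 + 2 + 1 = 9
  Gupta: 3 + 1 + 2 + 2 + 1 + 3 + 2 = 14
  Ito: 2 + 0 + 1 + 3 + 0 + 1 + 0 = 7
Gupta has the highest total.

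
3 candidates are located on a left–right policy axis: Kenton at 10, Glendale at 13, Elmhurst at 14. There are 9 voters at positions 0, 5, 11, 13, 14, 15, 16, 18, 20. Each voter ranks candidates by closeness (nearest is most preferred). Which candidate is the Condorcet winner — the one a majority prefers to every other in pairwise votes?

Elmhurst

With single-peaked preferences on a line, the Condorcet winner is the candidate closest to the median voter.
The median voter (position 14) is closest to Elmhurst at 14.
Check: Elmhurst vs Kenton — voters closer to Elmhurst: 6 of 9.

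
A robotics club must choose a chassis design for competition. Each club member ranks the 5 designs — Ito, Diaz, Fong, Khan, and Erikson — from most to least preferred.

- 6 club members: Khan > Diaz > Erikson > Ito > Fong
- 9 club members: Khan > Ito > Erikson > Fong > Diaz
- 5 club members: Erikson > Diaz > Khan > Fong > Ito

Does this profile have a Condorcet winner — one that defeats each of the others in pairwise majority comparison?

Head-to-head results (20 voters total):
Ito vs Diaz: Diaz wins 11–9.
Ito vs Fong: Ito wins 15–5.
Ito vs Khan: Khan wins 20–0.
Ito vs Erikson: Erikson wins 11–9.
Diaz vs Fong: Diaz wins 11–9.
Diaz vs Khan: Khan wins 15–5.
Diaz vs Erikson: Erikson wins 14–6.
Fong vs Khan: Khan wins 20–0.
Fong vs Erikson: Erikson wins 20–0.
Khan vs Erikson: Khan wins 15–5.
Khan beats each rival — Ito (20–0), Diaz (15–5), Fong (20–0), Erikson (15–5) — so Khan is the Condorcet winner.

Yes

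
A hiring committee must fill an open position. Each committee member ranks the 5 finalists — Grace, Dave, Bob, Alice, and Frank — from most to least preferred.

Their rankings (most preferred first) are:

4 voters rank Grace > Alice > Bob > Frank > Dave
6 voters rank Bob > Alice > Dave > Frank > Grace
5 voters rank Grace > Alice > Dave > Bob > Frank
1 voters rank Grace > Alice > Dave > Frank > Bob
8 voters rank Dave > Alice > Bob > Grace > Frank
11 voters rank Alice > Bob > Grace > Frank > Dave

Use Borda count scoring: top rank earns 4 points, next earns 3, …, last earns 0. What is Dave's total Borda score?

Borda scores:
  Grace: 4·4 + 6·0 + 5·4 + 4 + 8·1 + 11·2 = 70
  Dave: 4·0 + 6·2 + 5·2 + 2 + 8·4 + 11·0 = 56
  Bob: 4·2 + 6·4 + 5·1 + 0 + 8·2 + 11·3 = 86
  Alice: 4·3 + 6·3 + 5·3 + 3 + 8·3 + 11·4 = 116
  Frank: 4·1 + 6·1 + 5·0 + 1 + 8·0 + 11·1 = 22

56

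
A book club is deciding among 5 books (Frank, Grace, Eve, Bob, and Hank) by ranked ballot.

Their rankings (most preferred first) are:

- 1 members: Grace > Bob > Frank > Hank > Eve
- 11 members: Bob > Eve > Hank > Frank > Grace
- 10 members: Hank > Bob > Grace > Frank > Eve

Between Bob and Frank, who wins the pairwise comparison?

Ballots ranking Bob above Frank: 1+11+10 = 22.
Ballots ranking Frank above Bob: 0.
Bob wins the head-to-head, 22–0.

Bob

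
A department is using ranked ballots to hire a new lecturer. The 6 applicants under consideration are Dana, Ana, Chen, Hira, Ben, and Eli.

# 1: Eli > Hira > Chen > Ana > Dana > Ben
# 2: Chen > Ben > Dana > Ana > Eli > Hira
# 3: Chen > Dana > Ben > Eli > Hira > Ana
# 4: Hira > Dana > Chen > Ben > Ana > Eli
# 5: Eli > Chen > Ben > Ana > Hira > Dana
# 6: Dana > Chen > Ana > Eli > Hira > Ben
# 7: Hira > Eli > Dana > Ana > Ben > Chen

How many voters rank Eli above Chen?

Ballots ranking Eli above Chen: 3.
Ballots ranking Chen above Eli: 4.
So 3 of 7 voters prefer Eli to Chen.

3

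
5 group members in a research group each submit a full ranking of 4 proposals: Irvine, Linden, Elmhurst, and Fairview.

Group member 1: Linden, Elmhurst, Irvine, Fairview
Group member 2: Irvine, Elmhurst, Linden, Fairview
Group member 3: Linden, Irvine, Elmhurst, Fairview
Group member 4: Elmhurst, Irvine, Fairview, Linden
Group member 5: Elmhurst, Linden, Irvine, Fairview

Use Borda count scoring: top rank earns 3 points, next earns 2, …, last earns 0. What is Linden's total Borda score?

9

Borda scores:
  Irvine: 1 + 3 + 2 + 2 + 1 = 9
  Linden: 3 + 1 + 3 + 0 + 2 = 9
  Elmhurst: 2 + 2 + 1 + 3 + 3 = 11
  Fairview: 0 + 0 + 0 + 1 + 0 = 1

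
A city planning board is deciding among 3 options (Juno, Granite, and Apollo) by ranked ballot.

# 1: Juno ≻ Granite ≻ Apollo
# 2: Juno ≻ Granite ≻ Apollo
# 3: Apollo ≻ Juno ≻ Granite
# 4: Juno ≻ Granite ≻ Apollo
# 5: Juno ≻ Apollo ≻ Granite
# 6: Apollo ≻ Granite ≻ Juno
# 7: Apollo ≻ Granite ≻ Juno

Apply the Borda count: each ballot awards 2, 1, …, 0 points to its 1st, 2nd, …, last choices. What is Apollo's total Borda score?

Borda scores:
  Juno: 2 + 2 + 1 + 2 + 2 + 0 + 0 = 9
  Granite: 1 + 1 + 0 + 1 + 0 + 1 + 1 = 5
  Apollo: 0 + 0 + 2 + 0 + 1 + 2 + 2 = 7

7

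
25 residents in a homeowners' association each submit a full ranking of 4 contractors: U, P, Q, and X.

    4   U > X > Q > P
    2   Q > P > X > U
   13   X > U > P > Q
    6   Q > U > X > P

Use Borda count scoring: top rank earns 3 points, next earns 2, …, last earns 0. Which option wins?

X

Borda scores:
  U: 4·3 + 2·0 + 13·2 + 6·2 = 50
  P: 4·0 + 2·2 + 13·1 + 6·0 = 17
  Q: 4·1 + 2·3 + 13·0 + 6·3 = 28
  X: 4·2 + 2·1 + 13·3 + 6·1 = 55
X has the highest total.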